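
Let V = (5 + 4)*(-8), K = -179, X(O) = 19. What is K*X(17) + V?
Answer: -3473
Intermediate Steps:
V = -72 (V = 9*(-8) = -72)
K*X(17) + V = -179*19 - 72 = -3401 - 72 = -3473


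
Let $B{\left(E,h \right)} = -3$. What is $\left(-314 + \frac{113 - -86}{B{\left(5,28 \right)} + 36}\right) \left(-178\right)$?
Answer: $\frac{1809014}{33} \approx 54819.0$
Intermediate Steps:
$\left(-314 + \frac{113 - -86}{B{\left(5,28 \right)} + 36}\right) \left(-178\right) = \left(-314 + \frac{113 - -86}{-3 + 36}\right) \left(-178\right) = \left(-314 + \frac{113 + \left(-91 + 177\right)}{33}\right) \left(-178\right) = \left(-314 + \left(113 + 86\right) \frac{1}{33}\right) \left(-178\right) = \left(-314 + 199 \cdot \frac{1}{33}\right) \left(-178\right) = \left(-314 + \frac{199}{33}\right) \left(-178\right) = \left(- \frac{10163}{33}\right) \left(-178\right) = \frac{1809014}{33}$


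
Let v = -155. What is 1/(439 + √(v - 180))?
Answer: 439/193056 - I*√335/193056 ≈ 0.002274 - 9.4807e-5*I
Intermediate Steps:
1/(439 + √(v - 180)) = 1/(439 + √(-155 - 180)) = 1/(439 + √(-335)) = 1/(439 + I*√335)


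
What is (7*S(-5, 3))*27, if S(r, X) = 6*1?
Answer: 1134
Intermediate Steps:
S(r, X) = 6
(7*S(-5, 3))*27 = (7*6)*27 = 42*27 = 1134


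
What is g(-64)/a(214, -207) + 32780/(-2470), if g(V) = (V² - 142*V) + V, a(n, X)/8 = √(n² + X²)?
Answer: -3278/247 + 328*√88645/17729 ≈ -7.7630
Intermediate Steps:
a(n, X) = 8*√(X² + n²) (a(n, X) = 8*√(n² + X²) = 8*√(X² + n²))
g(V) = V² - 141*V
g(-64)/a(214, -207) + 32780/(-2470) = (-64*(-141 - 64))/((8*√((-207)² + 214²))) + 32780/(-2470) = (-64*(-205))/((8*√(42849 + 45796))) + 32780*(-1/2470) = 13120/((8*√88645)) - 3278/247 = 13120*(√88645/709160) - 3278/247 = 328*√88645/17729 - 3278/247 = -3278/247 + 328*√88645/17729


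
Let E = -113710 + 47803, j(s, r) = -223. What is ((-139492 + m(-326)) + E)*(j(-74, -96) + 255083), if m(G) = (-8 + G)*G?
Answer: -24597812900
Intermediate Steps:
m(G) = G*(-8 + G)
E = -65907
((-139492 + m(-326)) + E)*(j(-74, -96) + 255083) = ((-139492 - 326*(-8 - 326)) - 65907)*(-223 + 255083) = ((-139492 - 326*(-334)) - 65907)*254860 = ((-139492 + 108884) - 65907)*254860 = (-30608 - 65907)*254860 = -96515*254860 = -24597812900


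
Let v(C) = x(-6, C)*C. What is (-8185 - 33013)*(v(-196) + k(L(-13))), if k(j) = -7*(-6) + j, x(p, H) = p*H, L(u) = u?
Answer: 9494779466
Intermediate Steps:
x(p, H) = H*p
k(j) = 42 + j
v(C) = -6*C² (v(C) = (C*(-6))*C = (-6*C)*C = -6*C²)
(-8185 - 33013)*(v(-196) + k(L(-13))) = (-8185 - 33013)*(-6*(-196)² + (42 - 13)) = -41198*(-6*38416 + 29) = -41198*(-230496 + 29) = -41198*(-230467) = 9494779466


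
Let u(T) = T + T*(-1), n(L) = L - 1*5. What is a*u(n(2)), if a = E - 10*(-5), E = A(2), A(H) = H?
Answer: 0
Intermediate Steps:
E = 2
n(L) = -5 + L (n(L) = L - 5 = -5 + L)
u(T) = 0 (u(T) = T - T = 0)
a = 52 (a = 2 - 10*(-5) = 2 + 50 = 52)
a*u(n(2)) = 52*0 = 0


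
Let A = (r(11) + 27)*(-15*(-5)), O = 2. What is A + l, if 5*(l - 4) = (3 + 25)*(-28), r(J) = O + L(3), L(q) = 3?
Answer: 11236/5 ≈ 2247.2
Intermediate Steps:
r(J) = 5 (r(J) = 2 + 3 = 5)
l = -764/5 (l = 4 + ((3 + 25)*(-28))/5 = 4 + (28*(-28))/5 = 4 + (1/5)*(-784) = 4 - 784/5 = -764/5 ≈ -152.80)
A = 2400 (A = (5 + 27)*(-15*(-5)) = 32*75 = 2400)
A + l = 2400 - 764/5 = 11236/5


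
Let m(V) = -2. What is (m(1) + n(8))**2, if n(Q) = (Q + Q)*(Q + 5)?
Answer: 42436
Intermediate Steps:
n(Q) = 2*Q*(5 + Q) (n(Q) = (2*Q)*(5 + Q) = 2*Q*(5 + Q))
(m(1) + n(8))**2 = (-2 + 2*8*(5 + 8))**2 = (-2 + 2*8*13)**2 = (-2 + 208)**2 = 206**2 = 42436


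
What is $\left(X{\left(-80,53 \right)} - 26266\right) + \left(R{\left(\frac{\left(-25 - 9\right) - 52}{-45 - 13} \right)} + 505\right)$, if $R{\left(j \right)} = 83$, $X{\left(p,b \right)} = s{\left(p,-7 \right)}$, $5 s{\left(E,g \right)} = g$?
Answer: $- \frac{128397}{5} \approx -25679.0$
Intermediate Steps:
$s{\left(E,g \right)} = \frac{g}{5}$
$X{\left(p,b \right)} = - \frac{7}{5}$ ($X{\left(p,b \right)} = \frac{1}{5} \left(-7\right) = - \frac{7}{5}$)
$\left(X{\left(-80,53 \right)} - 26266\right) + \left(R{\left(\frac{\left(-25 - 9\right) - 52}{-45 - 13} \right)} + 505\right) = \left(- \frac{7}{5} - 26266\right) + \left(83 + 505\right) = - \frac{131337}{5} + 588 = - \frac{128397}{5}$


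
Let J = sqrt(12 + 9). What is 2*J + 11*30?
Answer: 330 + 2*sqrt(21) ≈ 339.17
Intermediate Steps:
J = sqrt(21) ≈ 4.5826
2*J + 11*30 = 2*sqrt(21) + 11*30 = 2*sqrt(21) + 330 = 330 + 2*sqrt(21)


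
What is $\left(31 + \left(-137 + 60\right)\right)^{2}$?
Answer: $2116$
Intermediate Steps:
$\left(31 + \left(-137 + 60\right)\right)^{2} = \left(31 - 77\right)^{2} = \left(-46\right)^{2} = 2116$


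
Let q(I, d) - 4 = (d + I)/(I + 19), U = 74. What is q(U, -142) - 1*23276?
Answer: -2164364/93 ≈ -23273.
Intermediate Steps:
q(I, d) = 4 + (I + d)/(19 + I) (q(I, d) = 4 + (d + I)/(I + 19) = 4 + (I + d)/(19 + I))
q(U, -142) - 1*23276 = (76 - 142 + 5*74)/(19 + 74) - 1*23276 = (76 - 142 + 370)/93 - 23276 = (1/93)*304 - 23276 = 304/93 - 23276 = -2164364/93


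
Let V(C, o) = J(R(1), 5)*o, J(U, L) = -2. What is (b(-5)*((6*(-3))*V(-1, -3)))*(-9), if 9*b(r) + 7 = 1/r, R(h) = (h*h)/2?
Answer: -3888/5 ≈ -777.60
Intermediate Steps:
R(h) = h²/2 (R(h) = h²*(½) = h²/2)
V(C, o) = -2*o
b(r) = -7/9 + 1/(9*r)
(b(-5)*((6*(-3))*V(-1, -3)))*(-9) = (((⅑)*(1 - 7*(-5))/(-5))*((6*(-3))*(-2*(-3))))*(-9) = (((⅑)*(-⅕)*(1 + 35))*(-18*6))*(-9) = (((⅑)*(-⅕)*36)*(-108))*(-9) = -⅘*(-108)*(-9) = (432/5)*(-9) = -3888/5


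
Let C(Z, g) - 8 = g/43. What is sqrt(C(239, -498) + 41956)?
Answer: sqrt(77570022)/43 ≈ 204.82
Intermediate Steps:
C(Z, g) = 8 + g/43
sqrt(C(239, -498) + 41956) = sqrt((8 + (1/43)*(-498)) + 41956) = sqrt((8 - 498/43) + 41956) = sqrt(-154/43 + 41956) = sqrt(1803954/43) = sqrt(77570022)/43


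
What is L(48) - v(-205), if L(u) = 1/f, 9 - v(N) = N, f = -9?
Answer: -1927/9 ≈ -214.11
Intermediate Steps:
v(N) = 9 - N
L(u) = -⅑ (L(u) = 1/(-9) = -⅑)
L(48) - v(-205) = -⅑ - (9 - 1*(-205)) = -⅑ - (9 + 205) = -⅑ - 1*214 = -⅑ - 214 = -1927/9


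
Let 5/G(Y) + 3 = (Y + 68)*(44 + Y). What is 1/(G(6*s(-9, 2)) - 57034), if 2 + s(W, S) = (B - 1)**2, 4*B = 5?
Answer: -116617/6651133658 ≈ -1.7533e-5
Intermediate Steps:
B = 5/4 (B = (1/4)*5 = 5/4 ≈ 1.2500)
s(W, S) = -31/16 (s(W, S) = -2 + (5/4 - 1)**2 = -2 + (1/4)**2 = -2 + 1/16 = -31/16)
G(Y) = 5/(-3 + (44 + Y)*(68 + Y)) (G(Y) = 5/(-3 + (Y + 68)*(44 + Y)) = 5/(-3 + (68 + Y)*(44 + Y)) = 5/(-3 + (44 + Y)*(68 + Y)))
1/(G(6*s(-9, 2)) - 57034) = 1/(5/(2989 + (6*(-31/16))**2 + 112*(6*(-31/16))) - 57034) = 1/(5/(2989 + (-93/8)**2 + 112*(-93/8)) - 57034) = 1/(5/(2989 + 8649/64 - 1302) - 57034) = 1/(5/(116617/64) - 57034) = 1/(5*(64/116617) - 57034) = 1/(320/116617 - 57034) = 1/(-6651133658/116617) = -116617/6651133658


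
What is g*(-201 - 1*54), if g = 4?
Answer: -1020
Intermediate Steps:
g*(-201 - 1*54) = 4*(-201 - 1*54) = 4*(-201 - 54) = 4*(-255) = -1020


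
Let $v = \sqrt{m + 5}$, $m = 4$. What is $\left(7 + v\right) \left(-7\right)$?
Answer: $-70$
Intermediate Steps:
$v = 3$ ($v = \sqrt{4 + 5} = \sqrt{9} = 3$)
$\left(7 + v\right) \left(-7\right) = \left(7 + 3\right) \left(-7\right) = 10 \left(-7\right) = -70$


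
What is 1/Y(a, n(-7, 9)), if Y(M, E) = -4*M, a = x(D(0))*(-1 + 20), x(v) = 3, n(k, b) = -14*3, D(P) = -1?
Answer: -1/228 ≈ -0.0043860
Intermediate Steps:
n(k, b) = -42
a = 57 (a = 3*(-1 + 20) = 3*19 = 57)
1/Y(a, n(-7, 9)) = 1/(-4*57) = 1/(-228) = -1/228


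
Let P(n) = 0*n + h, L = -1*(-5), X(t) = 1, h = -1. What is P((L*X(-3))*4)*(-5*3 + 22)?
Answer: -7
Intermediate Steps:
L = 5
P(n) = -1 (P(n) = 0*n - 1 = 0 - 1 = -1)
P((L*X(-3))*4)*(-5*3 + 22) = -(-5*3 + 22) = -(-15 + 22) = -1*7 = -7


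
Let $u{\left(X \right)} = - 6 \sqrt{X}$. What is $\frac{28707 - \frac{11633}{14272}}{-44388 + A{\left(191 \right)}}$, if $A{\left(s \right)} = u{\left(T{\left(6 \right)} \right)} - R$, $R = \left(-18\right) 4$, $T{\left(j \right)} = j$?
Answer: $- \frac{504334140001}{778580273280} + \frac{409694671 \sqrt{6}}{4671481639680} \approx -0.64755$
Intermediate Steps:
$R = -72$
$A{\left(s \right)} = 72 - 6 \sqrt{6}$ ($A{\left(s \right)} = - 6 \sqrt{6} - -72 = - 6 \sqrt{6} + 72 = 72 - 6 \sqrt{6}$)
$\frac{28707 - \frac{11633}{14272}}{-44388 + A{\left(191 \right)}} = \frac{28707 - \frac{11633}{14272}}{-44388 + \left(72 - 6 \sqrt{6}\right)} = \frac{28707 - \frac{11633}{14272}}{-44316 - 6 \sqrt{6}} = \frac{409694671}{14272 \left(-44316 - 6 \sqrt{6}\right)}$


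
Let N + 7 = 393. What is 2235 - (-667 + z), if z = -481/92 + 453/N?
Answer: 51599907/17756 ≈ 2906.1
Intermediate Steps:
N = 386 (N = -7 + 393 = 386)
z = -71995/17756 (z = -481/92 + 453/386 = -71995/17756 ≈ -4.0547)
2235 - (-667 + z) = 2235 - (-667 - 71995/17756) = 2235 - 1*(-11915247/17756) = 2235 + 11915247/17756 = 51599907/17756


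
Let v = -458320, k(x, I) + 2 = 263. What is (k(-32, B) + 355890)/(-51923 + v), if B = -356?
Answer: -118717/170081 ≈ -0.69800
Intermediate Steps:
k(x, I) = 261 (k(x, I) = -2 + 263 = 261)
(k(-32, B) + 355890)/(-51923 + v) = (261 + 355890)/(-51923 - 458320) = 356151/(-510243) = 356151*(-1/510243) = -118717/170081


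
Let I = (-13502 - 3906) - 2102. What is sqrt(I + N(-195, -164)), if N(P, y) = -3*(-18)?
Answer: 32*I*sqrt(19) ≈ 139.48*I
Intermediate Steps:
N(P, y) = 54
I = -19510 (I = -17408 - 2102 = -19510)
sqrt(I + N(-195, -164)) = sqrt(-19510 + 54) = sqrt(-19456) = 32*I*sqrt(19)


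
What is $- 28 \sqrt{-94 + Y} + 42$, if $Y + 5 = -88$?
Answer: $42 - 28 i \sqrt{187} \approx 42.0 - 382.89 i$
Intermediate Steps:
$Y = -93$ ($Y = -5 - 88 = -93$)
$- 28 \sqrt{-94 + Y} + 42 = - 28 \sqrt{-94 - 93} + 42 = - 28 \sqrt{-187} + 42 = - 28 i \sqrt{187} + 42 = 42 - 28 i \sqrt{187}$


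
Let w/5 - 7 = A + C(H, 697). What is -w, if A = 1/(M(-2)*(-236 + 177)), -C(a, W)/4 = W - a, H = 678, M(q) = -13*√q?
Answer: 345 + 5*I*√2/1534 ≈ 345.0 + 0.0046096*I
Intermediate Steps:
C(a, W) = -4*W + 4*a (C(a, W) = -4*(W - a) = -4*W + 4*a)
A = -I*√2/1534 (A = 1/((-13*I*√2)*(-236 + 177)) = 1/(-13*I*√2*(-59)) = 1/(767*I*√2) = -I*√2/1534 ≈ -0.00092191*I)
w = -345 - 5*I*√2/1534 (w = 35 + 5*(-I*√2/1534 + (-4*697 + 4*678)) = 35 + 5*(-I*√2/1534 + (-2788 + 2712)) = 35 + 5*(-I*√2/1534 - 76) = 35 + 5*(-76 - I*√2/1534) = 35 + (-380 - 5*I*√2/1534) = -345 - 5*I*√2/1534 ≈ -345.0 - 0.0046096*I)
-w = -(-345 - 5*I*√2/1534) = 345 + 5*I*√2/1534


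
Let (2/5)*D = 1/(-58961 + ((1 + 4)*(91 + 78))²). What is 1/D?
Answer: 1310128/5 ≈ 2.6203e+5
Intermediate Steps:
D = 5/1310128 (D = 5/(2*(-58961 + ((1 + 4)*(91 + 78))²)) = 5/(2*(-58961 + (5*169)²)) = 5/(2*(-58961 + 845²)) = 5/(2*(-58961 + 714025)) = (5/2)/655064 = (5/2)*(1/655064) = 5/1310128 ≈ 3.8164e-6)
1/D = 1/(5/1310128) = 1310128/5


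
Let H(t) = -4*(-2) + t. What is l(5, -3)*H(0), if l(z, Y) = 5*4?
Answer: 160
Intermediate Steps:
H(t) = 8 + t
l(z, Y) = 20
l(5, -3)*H(0) = 20*(8 + 0) = 20*8 = 160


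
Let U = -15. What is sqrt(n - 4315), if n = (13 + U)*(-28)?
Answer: I*sqrt(4259) ≈ 65.261*I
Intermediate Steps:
n = 56 (n = (13 - 15)*(-28) = -2*(-28) = 56)
sqrt(n - 4315) = sqrt(56 - 4315) = sqrt(-4259) = I*sqrt(4259)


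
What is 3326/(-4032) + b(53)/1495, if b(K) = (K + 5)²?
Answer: 4295639/3013920 ≈ 1.4253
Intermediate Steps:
b(K) = (5 + K)²
3326/(-4032) + b(53)/1495 = 3326/(-4032) + (5 + 53)²/1495 = 3326*(-1/4032) + 58²*(1/1495) = -1663/2016 + 3364*(1/1495) = -1663/2016 + 3364/1495 = 4295639/3013920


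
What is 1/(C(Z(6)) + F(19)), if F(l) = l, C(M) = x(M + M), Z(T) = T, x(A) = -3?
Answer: 1/16 ≈ 0.062500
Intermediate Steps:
C(M) = -3
1/(C(Z(6)) + F(19)) = 1/(-3 + 19) = 1/16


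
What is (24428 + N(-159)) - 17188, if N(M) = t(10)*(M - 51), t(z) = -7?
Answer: 8710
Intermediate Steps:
N(M) = 357 - 7*M (N(M) = -7*(M - 51) = -7*(-51 + M) = 357 - 7*M)
(24428 + N(-159)) - 17188 = (24428 + (357 - 7*(-159))) - 17188 = (24428 + (357 + 1113)) - 17188 = (24428 + 1470) - 17188 = 25898 - 17188 = 8710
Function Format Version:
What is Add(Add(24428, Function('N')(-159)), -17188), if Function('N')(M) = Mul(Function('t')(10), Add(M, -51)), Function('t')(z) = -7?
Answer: 8710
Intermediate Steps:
Function('N')(M) = Add(357, Mul(-7, M)) (Function('N')(M) = Mul(-7, Add(M, -51)) = Mul(-7, Add(-51, M)) = Add(357, Mul(-7, M)))
Add(Add(24428, Function('N')(-159)), -17188) = Add(Add(24428, Add(357, Mul(-7, -159))), -17188) = Add(Add(24428, Add(357, 1113)), -17188) = Add(Add(24428, 1470), -17188) = Add(25898, -17188) = 8710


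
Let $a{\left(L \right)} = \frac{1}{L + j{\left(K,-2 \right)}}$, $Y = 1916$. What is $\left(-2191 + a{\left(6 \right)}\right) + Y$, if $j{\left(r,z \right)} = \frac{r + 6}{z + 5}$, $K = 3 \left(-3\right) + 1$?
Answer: $- \frac{4397}{16} \approx -274.81$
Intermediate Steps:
$K = -8$ ($K = -9 + 1 = -8$)
$j{\left(r,z \right)} = \frac{6 + r}{5 + z}$
$a{\left(L \right)} = \frac{1}{- \frac{2}{3} + L}$ ($a{\left(L \right)} = \frac{1}{L + \frac{6 - 8}{5 - 2}} = \frac{1}{L + \frac{1}{3} \left(-2\right)} = \frac{1}{L - \frac{2}{3}} = \frac{1}{- \frac{2}{3} + L}$)
$\left(-2191 + a{\left(6 \right)}\right) + Y = \left(-2191 + \frac{3}{-2 + 3 \cdot 6}\right) + 1916 = \left(-2191 + \frac{3}{-2 + 18}\right) + 1916 = \left(-2191 + \frac{3}{16}\right) + 1916 = - \frac{35053}{16} + 1916 = - \frac{4397}{16}$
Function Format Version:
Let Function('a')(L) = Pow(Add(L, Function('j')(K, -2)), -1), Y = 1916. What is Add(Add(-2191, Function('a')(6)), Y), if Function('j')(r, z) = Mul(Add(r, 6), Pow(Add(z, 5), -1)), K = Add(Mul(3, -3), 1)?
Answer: Rational(-4397, 16) ≈ -274.81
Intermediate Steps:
K = -8 (K = Add(-9, 1) = -8)
Function('j')(r, z) = Mul(Pow(Add(5, z), -1), Add(6, r)) (Function('j')(r, z) = Mul(Add(6, r), Pow(Add(5, z), -1)) = Mul(Pow(Add(5, z), -1), Add(6, r)))
Function('a')(L) = Pow(Add(Rational(-2, 3), L), -1) (Function('a')(L) = Pow(Add(L, Mul(Pow(Add(5, -2), -1), Add(6, -8))), -1) = Pow(Add(L, Mul(Pow(3, -1), -2)), -1) = Pow(Add(L, Mul(Rational(1, 3), -2)), -1) = Pow(Add(L, Rational(-2, 3)), -1) = Pow(Add(Rational(-2, 3), L), -1))
Add(Add(-2191, Function('a')(6)), Y) = Add(Add(-2191, Mul(3, Pow(Add(-2, Mul(3, 6)), -1))), 1916) = Add(Add(-2191, Mul(3, Pow(Add(-2, 18), -1))), 1916) = Add(Add(-2191, Mul(3, Pow(16, -1))), 1916) = Add(Add(-2191, Mul(3, Rational(1, 16))), 1916) = Add(Add(-2191, Rational(3, 16)), 1916) = Add(Rational(-35053, 16), 1916) = Rational(-4397, 16)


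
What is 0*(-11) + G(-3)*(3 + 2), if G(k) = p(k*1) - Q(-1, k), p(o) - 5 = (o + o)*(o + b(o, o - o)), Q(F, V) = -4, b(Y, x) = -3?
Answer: 225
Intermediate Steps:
p(o) = 5 + 2*o*(-3 + o) (p(o) = 5 + (o + o)*(o - 3) = 5 + (2*o)*(-3 + o) = 5 + 2*o*(-3 + o))
G(k) = 9 - 6*k + 2*k² (G(k) = (5 - 6*k + 2*(k*1)²) - 1*(-4) = (5 - 6*k + 2*k²) + 4 = 9 - 6*k + 2*k²)
0*(-11) + G(-3)*(3 + 2) = 0*(-11) + (9 - 6*(-3) + 2*(-3)²)*(3 + 2) = 0 + (9 + 18 + 2*9)*5 = 0 + (9 + 18 + 18)*5 = 0 + 45*5 = 0 + 225 = 225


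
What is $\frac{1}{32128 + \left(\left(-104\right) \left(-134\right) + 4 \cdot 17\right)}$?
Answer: $\frac{1}{46132} \approx 2.1677 \cdot 10^{-5}$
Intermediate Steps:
$\frac{1}{32128 + \left(\left(-104\right) \left(-134\right) + 4 \cdot 17\right)} = \frac{1}{32128 + \left(13936 + 68\right)} = \frac{1}{32128 + 14004} = \frac{1}{46132}$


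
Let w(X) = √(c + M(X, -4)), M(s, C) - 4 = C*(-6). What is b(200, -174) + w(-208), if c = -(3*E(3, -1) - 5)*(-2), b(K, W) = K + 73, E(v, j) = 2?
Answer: 273 + √30 ≈ 278.48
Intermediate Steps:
b(K, W) = 73 + K
M(s, C) = 4 - 6*C (M(s, C) = 4 + C*(-6) = 4 - 6*C)
c = 2 (c = -(3*2 - 5)*(-2) = -(6 - 5)*(-2) = -1*1*(-2) = -1*(-2) = 2)
w(X) = √30 (w(X) = √(2 + (4 - 6*(-4))) = √(2 + (4 + 24)) = √(2 + 28) = √30)
b(200, -174) + w(-208) = (73 + 200) + √30 = 273 + √30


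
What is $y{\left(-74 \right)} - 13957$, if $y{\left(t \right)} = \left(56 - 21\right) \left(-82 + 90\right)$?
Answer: $-13677$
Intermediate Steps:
$y{\left(t \right)} = 280$ ($y{\left(t \right)} = 35 \cdot 8 = 280$)
$y{\left(-74 \right)} - 13957 = 280 - 13957 = -13677$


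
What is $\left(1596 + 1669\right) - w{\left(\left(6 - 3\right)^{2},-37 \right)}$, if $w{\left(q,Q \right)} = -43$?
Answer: $3308$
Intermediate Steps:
$\left(1596 + 1669\right) - w{\left(\left(6 - 3\right)^{2},-37 \right)} = \left(1596 + 1669\right) - -43 = 3265 + 43 = 3308$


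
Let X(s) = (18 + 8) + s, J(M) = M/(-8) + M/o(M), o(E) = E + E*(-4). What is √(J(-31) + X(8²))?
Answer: √13470/12 ≈ 9.6717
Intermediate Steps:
o(E) = -3*E (o(E) = E - 4*E = -3*E)
J(M) = -⅓ - M/8 (J(M) = M/(-8) + M/((-3*M)) = M*(-⅛) + M*(-1/(3*M)) = -M/8 - ⅓ = -⅓ - M/8)
X(s) = 26 + s
√(J(-31) + X(8²)) = √((-⅓ - ⅛*(-31)) + (26 + 8²)) = √((-⅓ + 31/8) + (26 + 64)) = √(85/24 + 90) = √(2245/24) = √13470/12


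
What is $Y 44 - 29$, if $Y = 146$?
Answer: $6395$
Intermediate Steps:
$Y 44 - 29 = 146 \cdot 44 - 29 = 6424 - 29 = 6395$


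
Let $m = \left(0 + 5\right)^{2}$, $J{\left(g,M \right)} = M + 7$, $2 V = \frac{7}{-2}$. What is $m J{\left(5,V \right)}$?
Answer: $\frac{525}{4} \approx 131.25$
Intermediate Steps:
$V = - \frac{7}{4}$ ($V = \frac{7 \frac{1}{-2}}{2} = \frac{7 \left(- \frac{1}{2}\right)}{2} = \frac{1}{2} \left(- \frac{7}{2}\right) = - \frac{7}{4} \approx -1.75$)
$J{\left(g,M \right)} = 7 + M$
$m = 25$ ($m = 5^{2} = 25$)
$m J{\left(5,V \right)} = 25 \left(7 - \frac{7}{4}\right) = 25 \cdot \frac{21}{4} = \frac{525}{4}$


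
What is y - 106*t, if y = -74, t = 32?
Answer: -3466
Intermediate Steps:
y - 106*t = -74 - 106*32 = -74 - 3392 = -3466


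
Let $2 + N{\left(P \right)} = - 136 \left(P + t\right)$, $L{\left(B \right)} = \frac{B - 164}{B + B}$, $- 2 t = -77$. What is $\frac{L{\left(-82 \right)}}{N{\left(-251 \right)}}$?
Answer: $\frac{3}{57796} \approx 5.1907 \cdot 10^{-5}$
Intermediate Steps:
$t = \frac{77}{2}$ ($t = \left(- \frac{1}{2}\right) \left(-77\right) = \frac{77}{2} \approx 38.5$)
$L{\left(B \right)} = \frac{-164 + B}{2 B}$
$N{\left(P \right)} = -5238 - 136 P$ ($N{\left(P \right)} = -2 - 136 \left(P + \frac{77}{2}\right) = -2 - 136 \left(\frac{77}{2} + P\right) = -2 - \left(5236 + 136 P\right) = -5238 - 136 P$)
$\frac{L{\left(-82 \right)}}{N{\left(-251 \right)}} = \frac{\frac{1}{2} \frac{1}{-82} \left(-164 - 82\right)}{-5238 - -34136} = \frac{\frac{1}{2} \left(- \frac{1}{82}\right) \left(-246\right)}{-5238 + 34136} = \frac{3}{2 \cdot 28898} = \frac{3}{2} \cdot \frac{1}{28898} = \frac{3}{57796}$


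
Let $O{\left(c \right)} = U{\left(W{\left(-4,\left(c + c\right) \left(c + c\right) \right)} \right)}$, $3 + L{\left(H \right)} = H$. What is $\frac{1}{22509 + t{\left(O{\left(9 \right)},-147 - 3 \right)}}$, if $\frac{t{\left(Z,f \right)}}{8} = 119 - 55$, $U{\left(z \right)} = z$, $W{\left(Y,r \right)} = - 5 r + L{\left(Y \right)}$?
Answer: $\frac{1}{23021} \approx 4.3439 \cdot 10^{-5}$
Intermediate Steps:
$L{\left(H \right)} = -3 + H$
$W{\left(Y,r \right)} = -3 + Y - 5 r$ ($W{\left(Y,r \right)} = - 5 r + \left(-3 + Y\right) = -3 + Y - 5 r$)
$O{\left(c \right)} = -7 - 20 c^{2}$ ($O{\left(c \right)} = -3 - 4 - 5 \left(c + c\right) \left(c + c\right) = -3 - 4 - 5 \cdot 2 c 2 c = -3 - 4 - 5 \cdot 4 c^{2} = -3 - 4 - 20 c^{2} = -7 - 20 c^{2}$)
$t{\left(Z,f \right)} = 512$ ($t{\left(Z,f \right)} = 8 \left(119 - 55\right) = 8 \cdot 64 = 512$)
$\frac{1}{22509 + t{\left(O{\left(9 \right)},-147 - 3 \right)}} = \frac{1}{22509 + 512} = \frac{1}{23021}$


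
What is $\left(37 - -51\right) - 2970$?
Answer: $-2882$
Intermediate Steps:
$\left(37 - -51\right) - 2970 = \left(37 + 51\right) - 2970 = 88 - 2970 = -2882$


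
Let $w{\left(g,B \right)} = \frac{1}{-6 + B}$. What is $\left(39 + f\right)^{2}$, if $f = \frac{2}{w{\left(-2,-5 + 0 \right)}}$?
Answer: $289$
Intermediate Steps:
$f = -22$ ($f = \frac{2}{\frac{1}{-6 + \left(-5 + 0\right)}} = \frac{2}{\frac{1}{-6 - 5}} = \frac{2}{\frac{1}{-11}} = \frac{2}{- \frac{1}{11}} = 2 \left(-11\right) = -22$)
$\left(39 + f\right)^{2} = \left(39 - 22\right)^{2} = 17^{2} = 289$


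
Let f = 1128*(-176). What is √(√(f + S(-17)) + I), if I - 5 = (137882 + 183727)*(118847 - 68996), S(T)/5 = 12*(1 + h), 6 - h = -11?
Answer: √(16032530264 + 2*I*√49362) ≈ 1.2662e+5 + 0.e-3*I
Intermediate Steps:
h = 17 (h = 6 - 1*(-11) = 6 + 11 = 17)
S(T) = 1080 (S(T) = 5*(12*(1 + 17)) = 5*(12*18) = 5*216 = 1080)
f = -198528
I = 16032530264 (I = 5 + (137882 + 183727)*(118847 - 68996) = 5 + 321609*49851 = 5 + 16032530259 = 16032530264)
√(√(f + S(-17)) + I) = √(√(-198528 + 1080) + 16032530264) = √(√(-197448) + 16032530264) = √(2*I*√49362 + 16032530264) = √(16032530264 + 2*I*√49362)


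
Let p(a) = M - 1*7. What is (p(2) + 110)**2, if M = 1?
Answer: 10816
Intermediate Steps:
p(a) = -6 (p(a) = 1 - 1*7 = 1 - 7 = -6)
(p(2) + 110)**2 = (-6 + 110)**2 = 104**2 = 10816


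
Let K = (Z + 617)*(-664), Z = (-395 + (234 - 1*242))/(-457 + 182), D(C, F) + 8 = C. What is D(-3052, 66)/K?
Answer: 210375/28232948 ≈ 0.0074514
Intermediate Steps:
D(C, F) = -8 + C
Z = 403/275 (Z = (-395 + (234 - 242))/(-275) = (-395 - 8)*(-1/275) = -403*(-1/275) = 403/275 ≈ 1.4655)
K = -112931792/275 (K = (403/275 + 617)*(-664) = (170078/275)*(-664) = -112931792/275 ≈ -4.1066e+5)
D(-3052, 66)/K = (-8 - 3052)/(-112931792/275) = -3060*(-275/112931792) = 210375/28232948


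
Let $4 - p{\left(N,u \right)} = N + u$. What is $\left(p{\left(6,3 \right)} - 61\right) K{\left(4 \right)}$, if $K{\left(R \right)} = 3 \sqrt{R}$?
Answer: $-396$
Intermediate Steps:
$p{\left(N,u \right)} = 4 - N - u$ ($p{\left(N,u \right)} = 4 - \left(N + u\right) = 4 - N - u$)
$\left(p{\left(6,3 \right)} - 61\right) K{\left(4 \right)} = \left(\left(4 - 6 - 3\right) - 61\right) 3 \sqrt{4} = \left(\left(4 - 6 - 3\right) - 61\right) 3 \cdot 2 = \left(-5 - 61\right) 6 = \left(-66\right) 6 = -396$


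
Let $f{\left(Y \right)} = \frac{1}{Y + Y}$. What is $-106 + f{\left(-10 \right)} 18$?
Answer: $- \frac{1069}{10} \approx -106.9$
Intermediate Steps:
$f{\left(Y \right)} = \frac{1}{2 Y}$
$-106 + f{\left(-10 \right)} 18 = -106 + \frac{1}{2 \left(-10\right)} 18 = -106 + \frac{1}{2} \left(- \frac{1}{10}\right) 18 = -106 - \frac{9}{10} = - \frac{1069}{10}$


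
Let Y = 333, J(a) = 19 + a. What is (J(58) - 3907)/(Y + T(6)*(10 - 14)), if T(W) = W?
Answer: -3830/309 ≈ -12.395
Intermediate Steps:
(J(58) - 3907)/(Y + T(6)*(10 - 14)) = ((19 + 58) - 3907)/(333 + 6*(10 - 14)) = (77 - 3907)/(333 + 6*(-4)) = -3830/(333 - 24) = -3830/309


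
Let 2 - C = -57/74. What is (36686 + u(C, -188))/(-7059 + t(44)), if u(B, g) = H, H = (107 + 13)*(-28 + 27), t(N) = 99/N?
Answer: -146264/28227 ≈ -5.1817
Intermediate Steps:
C = 205/74 (C = 2 - (-57)/74 = 2 - 1*(-57/74) = 2 + 57/74 = 205/74 ≈ 2.7703)
H = -120 (H = 120*(-1) = -120)
u(B, g) = -120
(36686 + u(C, -188))/(-7059 + t(44)) = (36686 - 120)/(-7059 + 99/44) = 36566/(-7059 + 99*(1/44)) = 36566/(-7059 + 9/4) = 36566/(-28227/4) = 36566*(-4/28227) = -146264/28227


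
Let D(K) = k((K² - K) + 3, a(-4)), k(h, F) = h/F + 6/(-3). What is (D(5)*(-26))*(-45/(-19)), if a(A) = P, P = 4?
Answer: -8775/38 ≈ -230.92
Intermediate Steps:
a(A) = 4
k(h, F) = -2 + h/F (k(h, F) = h/F + 6*(-⅓) = h/F - 2 = -2 + h/F)
D(K) = -5/4 - K/4 + K²/4 (D(K) = -2 + ((K² - K) + 3)/4 = -2 + (3 + K² - K)*(¼) = -2 + (¾ - K/4 + K²/4) = -5/4 - K/4 + K²/4)
(D(5)*(-26))*(-45/(-19)) = ((-5/4 - ¼*5 + (¼)*5²)*(-26))*(-45/(-19)) = ((-5/4 - 5/4 + (¼)*25)*(-26))*(-45*(-1/19)) = ((-5/4 - 5/4 + 25/4)*(-26))*(45/19) = ((15/4)*(-26))*(45/19) = -195/2*45/19 = -8775/38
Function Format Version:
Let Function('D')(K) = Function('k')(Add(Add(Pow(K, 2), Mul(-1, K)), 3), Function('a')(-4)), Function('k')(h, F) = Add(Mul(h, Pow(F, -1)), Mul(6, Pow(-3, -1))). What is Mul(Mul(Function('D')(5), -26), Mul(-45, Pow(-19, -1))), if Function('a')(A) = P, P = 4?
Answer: Rational(-8775, 38) ≈ -230.92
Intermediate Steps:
Function('a')(A) = 4
Function('k')(h, F) = Add(-2, Mul(h, Pow(F, -1))) (Function('k')(h, F) = Add(Mul(h, Pow(F, -1)), Mul(6, Rational(-1, 3))) = Add(Mul(h, Pow(F, -1)), -2) = Add(-2, Mul(h, Pow(F, -1))))
Function('D')(K) = Add(Rational(-5, 4), Mul(Rational(-1, 4), K), Mul(Rational(1, 4), Pow(K, 2))) (Function('D')(K) = Add(-2, Mul(Add(Add(Pow(K, 2), Mul(-1, K)), 3), Pow(4, -1))) = Add(-2, Mul(Add(3, Pow(K, 2), Mul(-1, K)), Rational(1, 4))) = Add(-2, Add(Rational(3, 4), Mul(Rational(-1, 4), K), Mul(Rational(1, 4), Pow(K, 2)))) = Add(Rational(-5, 4), Mul(Rational(-1, 4), K), Mul(Rational(1, 4), Pow(K, 2))))
Mul(Mul(Function('D')(5), -26), Mul(-45, Pow(-19, -1))) = Mul(Mul(Add(Rational(-5, 4), Mul(Rational(-1, 4), 5), Mul(Rational(1, 4), Pow(5, 2))), -26), Mul(-45, Pow(-19, -1))) = Mul(Mul(Add(Rational(-5, 4), Rational(-5, 4), Mul(Rational(1, 4), 25)), -26), Mul(-45, Rational(-1, 19))) = Mul(Mul(Add(Rational(-5, 4), Rational(-5, 4), Rational(25, 4)), -26), Rational(45, 19)) = Mul(Mul(Rational(15, 4), -26), Rational(45, 19)) = Mul(Rational(-195, 2), Rational(45, 19)) = Rational(-8775, 38)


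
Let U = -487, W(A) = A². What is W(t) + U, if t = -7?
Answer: -438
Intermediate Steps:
W(t) + U = (-7)² - 487 = 49 - 487 = -438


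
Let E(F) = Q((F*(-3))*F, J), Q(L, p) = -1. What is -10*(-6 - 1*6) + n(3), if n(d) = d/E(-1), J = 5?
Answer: 117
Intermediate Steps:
E(F) = -1
n(d) = -d (n(d) = d/(-1) = d*(-1) = -d)
-10*(-6 - 1*6) + n(3) = -10*(-6 - 1*6) - 1*3 = -10*(-6 - 6) - 3 = -10*(-12) - 3 = 120 - 3 = 117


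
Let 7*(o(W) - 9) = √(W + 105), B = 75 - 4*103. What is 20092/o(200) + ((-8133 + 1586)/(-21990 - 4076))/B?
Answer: 9729173089777/4023182836 - 35161*√305/916 ≈ 1747.9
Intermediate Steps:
B = -337 (B = 75 - 412 = -337)
o(W) = 9 + √(105 + W)/7 (o(W) = 9 + √(W + 105)/7 = 9 + √(105 + W)/7)
20092/o(200) + ((-8133 + 1586)/(-21990 - 4076))/B = 20092/(9 + √(105 + 200)/7) + ((-8133 + 1586)/(-21990 - 4076))/(-337) = 20092/(9 + √305/7) - 6547/(-26066)*(-1/337) = 20092/(9 + √305/7) - 6547*(-1/26066)*(-1/337) = 20092/(9 + √305/7) + (6547/26066)*(-1/337) = 20092/(9 + √305/7) - 6547/8784242 = -6547/8784242 + 20092/(9 + √305/7)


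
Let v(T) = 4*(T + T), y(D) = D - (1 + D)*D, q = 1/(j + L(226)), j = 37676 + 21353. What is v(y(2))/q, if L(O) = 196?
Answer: -1895200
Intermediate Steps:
j = 59029
q = 1/59225 (q = 1/(59029 + 196) = 1/59225 ≈ 1.6885e-5)
y(D) = D - D*(1 + D)
v(T) = 8*T (v(T) = 4*(2*T) = 8*T)
v(y(2))/q = (8*(-1*2**2))/(1/59225) = (8*(-1*4))*59225 = (8*(-4))*59225 = -32*59225 = -1895200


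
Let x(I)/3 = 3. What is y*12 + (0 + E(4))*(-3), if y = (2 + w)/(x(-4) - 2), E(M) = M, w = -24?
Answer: -348/7 ≈ -49.714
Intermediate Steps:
x(I) = 9 (x(I) = 3*3 = 9)
y = -22/7 (y = (2 - 24)/(9 - 2) = -22/7 ≈ -3.1429)
y*12 + (0 + E(4))*(-3) = -22/7*12 + (0 + 4)*(-3) = -264/7 + 4*(-3) = -264/7 - 12 = -348/7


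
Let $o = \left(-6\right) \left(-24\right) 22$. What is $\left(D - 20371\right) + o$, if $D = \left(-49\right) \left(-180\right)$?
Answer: $-8383$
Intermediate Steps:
$D = 8820$
$o = 3168$ ($o = 144 \cdot 22 = 3168$)
$\left(D - 20371\right) + o = \left(8820 - 20371\right) + 3168 = -11551 + 3168 = -8383$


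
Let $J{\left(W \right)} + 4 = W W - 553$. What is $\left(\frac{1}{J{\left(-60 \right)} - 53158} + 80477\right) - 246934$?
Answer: $- \frac{8341992556}{50115} \approx -1.6646 \cdot 10^{5}$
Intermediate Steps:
$J{\left(W \right)} = -557 + W^{2}$ ($J{\left(W \right)} = -4 + \left(W W - 553\right) = -4 + \left(W^{2} - 553\right) = -4 + \left(-553 + W^{2}\right) = -557 + W^{2}$)
$\left(\frac{1}{J{\left(-60 \right)} - 53158} + 80477\right) - 246934 = \left(\frac{1}{\left(-557 + \left(-60\right)^{2}\right) - 53158} + 80477\right) - 246934 = \left(\frac{1}{\left(-557 + 3600\right) - 53158} + 80477\right) - 246934 = \left(\frac{1}{3043 - 53158} + 80477\right) - 246934 = \left(\frac{1}{-50115} + 80477\right) - 246934 = \left(- \frac{1}{50115} + 80477\right) - 246934 = \frac{4033104854}{50115} - 246934 = - \frac{8341992556}{50115}$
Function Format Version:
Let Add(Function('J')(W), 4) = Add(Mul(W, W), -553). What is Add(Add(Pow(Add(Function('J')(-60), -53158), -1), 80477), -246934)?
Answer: Rational(-8341992556, 50115) ≈ -1.6646e+5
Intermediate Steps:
Function('J')(W) = Add(-557, Pow(W, 2)) (Function('J')(W) = Add(-4, Add(Mul(W, W), -553)) = Add(-4, Add(Pow(W, 2), -553)) = Add(-4, Add(-553, Pow(W, 2))) = Add(-557, Pow(W, 2)))
Add(Add(Pow(Add(Function('J')(-60), -53158), -1), 80477), -246934) = Add(Add(Pow(Add(Add(-557, Pow(-60, 2)), -53158), -1), 80477), -246934) = Add(Add(Pow(Add(Add(-557, 3600), -53158), -1), 80477), -246934) = Add(Add(Pow(Add(3043, -53158), -1), 80477), -246934) = Add(Add(Pow(-50115, -1), 80477), -246934) = Add(Add(Rational(-1, 50115), 80477), -246934) = Add(Rational(4033104854, 50115), -246934) = Rational(-8341992556, 50115)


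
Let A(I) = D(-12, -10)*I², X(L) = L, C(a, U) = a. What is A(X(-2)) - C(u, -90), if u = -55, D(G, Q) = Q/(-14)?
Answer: 405/7 ≈ 57.857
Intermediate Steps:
D(G, Q) = -Q/14 (D(G, Q) = Q*(-1/14) = -Q/14)
A(I) = 5*I²/7 (A(I) = (-1/14*(-10))*I² = 5*I²/7)
A(X(-2)) - C(u, -90) = (5/7)*(-2)² - 1*(-55) = (5/7)*4 + 55 = 20/7 + 55 = 405/7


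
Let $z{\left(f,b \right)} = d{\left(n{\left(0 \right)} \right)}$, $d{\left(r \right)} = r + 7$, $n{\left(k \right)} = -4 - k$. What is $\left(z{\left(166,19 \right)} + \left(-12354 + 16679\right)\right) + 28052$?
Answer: $32380$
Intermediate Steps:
$d{\left(r \right)} = 7 + r$
$z{\left(f,b \right)} = 3$ ($z{\left(f,b \right)} = 7 - 4 = 3$)
$\left(z{\left(166,19 \right)} + \left(-12354 + 16679\right)\right) + 28052 = \left(3 + \left(-12354 + 16679\right)\right) + 28052 = \left(3 + 4325\right) + 28052 = 4328 + 28052 = 32380$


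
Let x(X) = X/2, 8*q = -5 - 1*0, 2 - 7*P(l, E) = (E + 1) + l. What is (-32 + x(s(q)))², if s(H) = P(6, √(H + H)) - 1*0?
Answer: (906 + I*√5)²/784 ≈ 1047.0 + 5.1681*I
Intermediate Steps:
P(l, E) = ⅐ - E/7 - l/7 (P(l, E) = 2/7 - ((E + 1) + l)/7 = 2/7 - ((1 + E) + l)/7 = 2/7 - (1 + E + l)/7 = 2/7 + (-⅐ - E/7 - l/7) = ⅐ - E/7 - l/7)
q = -5/8 (q = (-5 - 1*0)/8 = (-5 + 0)/8 = (⅛)*(-5) = -5/8 ≈ -0.62500)
s(H) = -5/7 - √2*√H/7 (s(H) = (⅐ - √(H + H)/7 - ⅐*6) - 1*0 = (⅐ - √2*√H/7 - 6/7) + 0 = (-5/7 - √2*√H/7) + 0 = -5/7 - √2*√H/7)
x(X) = X/2 (x(X) = X*(½) = X/2)
(-32 + x(s(q)))² = (-32 + (-5/7 - √2*√(-5/8)/7)/2)² = (-32 + (-5/7 - √2*I*√10/4/7)/2)² = (-32 + (-5/7 - I*√5/14)/2)² = (-32 + (-5/14 - I*√5/28))² = (-453/14 - I*√5/28)²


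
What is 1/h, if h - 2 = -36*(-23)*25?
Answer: 1/20702 ≈ 4.8305e-5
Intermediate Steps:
h = 20702 (h = 2 - 36*(-23)*25 = 2 + 828*25 = 2 + 20700 = 20702)
1/h = 1/20702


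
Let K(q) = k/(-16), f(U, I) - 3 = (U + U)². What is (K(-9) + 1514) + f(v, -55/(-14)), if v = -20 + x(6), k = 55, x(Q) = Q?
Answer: 36761/16 ≈ 2297.6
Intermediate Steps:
v = -14 (v = -20 + 6 = -14)
f(U, I) = 3 + 4*U² (f(U, I) = 3 + (U + U)² = 3 + (2*U)² = 3 + 4*U²)
K(q) = -55/16 (K(q) = 55/(-16) = 55*(-1/16) = -55/16)
(K(-9) + 1514) + f(v, -55/(-14)) = (-55/16 + 1514) + (3 + 4*(-14)²) = 24169/16 + (3 + 4*196) = 24169/16 + (3 + 784) = 24169/16 + 787 = 36761/16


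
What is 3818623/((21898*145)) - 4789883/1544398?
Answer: -2327852669119/1225946993395 ≈ -1.8988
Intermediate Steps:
3818623/((21898*145)) - 4789883/1544398 = 3818623/3175210 - 4789883*1/1544398 = 3818623*(1/3175210) - 4789883/1544398 = 3818623/3175210 - 4789883/1544398 = -2327852669119/1225946993395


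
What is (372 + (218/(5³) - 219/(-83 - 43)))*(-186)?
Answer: -61109711/875 ≈ -69840.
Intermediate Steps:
(372 + (218/(5³) - 219/(-83 - 43)))*(-186) = (372 + (218/125 - 219/(-126)))*(-186) = (372 + (218*(1/125) - 219*(-1/126)))*(-186) = (372 + (218/125 + 73/42))*(-186) = (372 + 18281/5250)*(-186) = (1971281/5250)*(-186) = -61109711/875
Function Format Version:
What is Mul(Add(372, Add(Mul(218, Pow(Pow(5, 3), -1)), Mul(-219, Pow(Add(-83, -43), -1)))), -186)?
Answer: Rational(-61109711, 875) ≈ -69840.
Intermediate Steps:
Mul(Add(372, Add(Mul(218, Pow(Pow(5, 3), -1)), Mul(-219, Pow(Add(-83, -43), -1)))), -186) = Mul(Add(372, Add(Mul(218, Pow(125, -1)), Mul(-219, Pow(-126, -1)))), -186) = Mul(Add(372, Add(Mul(218, Rational(1, 125)), Mul(-219, Rational(-1, 126)))), -186) = Mul(Add(372, Add(Rational(218, 125), Rational(73, 42))), -186) = Mul(Add(372, Rational(18281, 5250)), -186) = Mul(Rational(1971281, 5250), -186) = Rational(-61109711, 875)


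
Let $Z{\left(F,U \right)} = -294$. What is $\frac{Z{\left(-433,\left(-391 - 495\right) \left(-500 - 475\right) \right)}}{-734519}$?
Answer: $\frac{294}{734519} \approx 0.00040026$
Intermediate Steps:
$\frac{Z{\left(-433,\left(-391 - 495\right) \left(-500 - 475\right) \right)}}{-734519} = - \frac{294}{-734519} = \left(-294\right) \left(- \frac{1}{734519}\right) = \frac{294}{734519}$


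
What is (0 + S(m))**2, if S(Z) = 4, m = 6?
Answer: 16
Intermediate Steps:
(0 + S(m))**2 = (0 + 4)**2 = 4**2 = 16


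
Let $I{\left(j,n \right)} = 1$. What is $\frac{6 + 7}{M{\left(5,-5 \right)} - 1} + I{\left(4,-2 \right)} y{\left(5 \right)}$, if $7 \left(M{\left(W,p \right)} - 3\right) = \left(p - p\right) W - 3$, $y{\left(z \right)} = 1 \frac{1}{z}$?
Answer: $\frac{466}{55} \approx 8.4727$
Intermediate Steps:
$y{\left(z \right)} = \frac{1}{z}$
$M{\left(W,p \right)} = \frac{18}{7}$ ($M{\left(W,p \right)} = 3 + \frac{\left(p - p\right) W - 3}{7} = 3 + \frac{0 W - 3}{7} = 3 + \frac{0 - 3}{7} = 3 + \frac{1}{7} \left(-3\right) = 3 - \frac{3}{7} = \frac{18}{7}$)
$\frac{6 + 7}{M{\left(5,-5 \right)} - 1} + I{\left(4,-2 \right)} y{\left(5 \right)} = \frac{6 + 7}{\frac{18}{7} - 1} + 1 \cdot \frac{1}{5} = \frac{13}{\frac{11}{7}} + 1 \cdot \frac{1}{5} = 13 \cdot \frac{7}{11} + \frac{1}{5} = \frac{91}{11} + \frac{1}{5} = \frac{466}{55}$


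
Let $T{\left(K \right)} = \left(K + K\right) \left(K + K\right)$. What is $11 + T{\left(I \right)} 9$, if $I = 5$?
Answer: $911$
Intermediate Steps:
$T{\left(K \right)} = 4 K^{2}$ ($T{\left(K \right)} = 2 K 2 K = 4 K^{2}$)
$11 + T{\left(I \right)} 9 = 11 + 4 \cdot 5^{2} \cdot 9 = 11 + 4 \cdot 25 \cdot 9 = 11 + 100 \cdot 9 = 11 + 900 = 911$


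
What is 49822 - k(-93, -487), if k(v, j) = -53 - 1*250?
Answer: 50125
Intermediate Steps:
k(v, j) = -303 (k(v, j) = -53 - 250 = -303)
49822 - k(-93, -487) = 49822 - 1*(-303) = 49822 + 303 = 50125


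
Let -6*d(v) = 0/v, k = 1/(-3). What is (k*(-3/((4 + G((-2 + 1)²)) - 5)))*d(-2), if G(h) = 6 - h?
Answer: 0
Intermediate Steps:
k = -⅓ ≈ -0.33333
d(v) = 0 (d(v) = -0/v = -⅙*0 = 0)
(k*(-3/((4 + G((-2 + 1)²)) - 5)))*d(-2) = -(-1)/((4 + (6 - (-2 + 1)²)) - 5)*0 = -(-1)/((4 + (6 - 1*(-1)²)) - 5)*0 = -(-1)/((4 + (6 - 1*1)) - 5)*0 = -(-1)/((4 + (6 - 1)) - 5)*0 = -(-1)/((4 + 5) - 5)*0 = -(-1)/(9 - 5)*0 = -(-1)/4*0 = -⅓*(-¾)*0 = (¼)*0 = 0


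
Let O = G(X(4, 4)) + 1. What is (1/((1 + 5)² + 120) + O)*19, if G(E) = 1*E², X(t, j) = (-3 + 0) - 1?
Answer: 50407/156 ≈ 323.12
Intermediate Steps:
X(t, j) = -4 (X(t, j) = -3 - 1 = -4)
G(E) = E²
O = 17 (O = (-4)² + 1 = 16 + 1 = 17)
(1/((1 + 5)² + 120) + O)*19 = (1/((1 + 5)² + 120) + 17)*19 = (1/(6² + 120) + 17)*19 = (1/(36 + 120) + 17)*19 = (1/156 + 17)*19 = (2653/156)*19 = 50407/156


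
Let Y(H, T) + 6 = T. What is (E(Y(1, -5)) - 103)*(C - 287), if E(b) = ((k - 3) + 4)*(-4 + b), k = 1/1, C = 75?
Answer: 28196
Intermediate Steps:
Y(H, T) = -6 + T
k = 1
E(b) = -8 + 2*b (E(b) = ((1 - 3) + 4)*(-4 + b) = (-2 + 4)*(-4 + b) = 2*(-4 + b) = -8 + 2*b)
(E(Y(1, -5)) - 103)*(C - 287) = ((-8 + 2*(-6 - 5)) - 103)*(75 - 287) = ((-8 + 2*(-11)) - 103)*(-212) = ((-8 - 22) - 103)*(-212) = (-30 - 103)*(-212) = -133*(-212) = 28196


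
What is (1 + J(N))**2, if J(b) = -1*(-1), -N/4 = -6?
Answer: 4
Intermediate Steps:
N = 24 (N = -4*(-6) = 24)
J(b) = 1
(1 + J(N))**2 = (1 + 1)**2 = 2**2 = 4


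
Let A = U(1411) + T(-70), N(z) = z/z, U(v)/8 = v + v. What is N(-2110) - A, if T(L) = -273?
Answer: -22302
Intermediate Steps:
U(v) = 16*v (U(v) = 8*(v + v) = 8*(2*v) = 16*v)
N(z) = 1
A = 22303 (A = 16*1411 - 273 = 22576 - 273 = 22303)
N(-2110) - A = 1 - 1*22303 = 1 - 22303 = -22302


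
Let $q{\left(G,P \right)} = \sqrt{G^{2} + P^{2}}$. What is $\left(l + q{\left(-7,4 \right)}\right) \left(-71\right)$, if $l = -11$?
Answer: $781 - 71 \sqrt{65} \approx 208.58$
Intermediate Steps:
$\left(l + q{\left(-7,4 \right)}\right) \left(-71\right) = \left(-11 + \sqrt{\left(-7\right)^{2} + 4^{2}}\right) \left(-71\right) = \left(-11 + \sqrt{49 + 16}\right) \left(-71\right) = \left(-11 + \sqrt{65}\right) \left(-71\right) = 781 - 71 \sqrt{65}$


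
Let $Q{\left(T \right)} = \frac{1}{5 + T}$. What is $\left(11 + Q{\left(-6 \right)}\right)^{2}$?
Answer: $100$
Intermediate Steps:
$\left(11 + Q{\left(-6 \right)}\right)^{2} = \left(11 + \frac{1}{5 - 6}\right)^{2} = \left(11 + \frac{1}{-1}\right)^{2} = \left(11 - 1\right)^{2} = 10^{2} = 100$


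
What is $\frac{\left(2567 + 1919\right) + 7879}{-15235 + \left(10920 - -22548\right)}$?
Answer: $\frac{12365}{18233} \approx 0.67817$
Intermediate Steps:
$\frac{\left(2567 + 1919\right) + 7879}{-15235 + \left(10920 - -22548\right)} = \frac{4486 + 7879}{-15235 + \left(10920 + 22548\right)} = \frac{12365}{-15235 + 33468} = \frac{12365}{18233}$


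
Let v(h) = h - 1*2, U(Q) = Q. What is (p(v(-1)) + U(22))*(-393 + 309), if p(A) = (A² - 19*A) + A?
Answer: -7140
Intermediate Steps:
v(h) = -2 + h (v(h) = h - 2 = -2 + h)
p(A) = A² - 18*A
(p(v(-1)) + U(22))*(-393 + 309) = ((-2 - 1)*(-18 + (-2 - 1)) + 22)*(-393 + 309) = (-3*(-18 - 3) + 22)*(-84) = (-3*(-21) + 22)*(-84) = (63 + 22)*(-84) = 85*(-84) = -7140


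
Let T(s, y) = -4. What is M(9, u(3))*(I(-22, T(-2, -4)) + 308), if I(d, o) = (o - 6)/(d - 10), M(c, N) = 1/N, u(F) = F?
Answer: 4933/48 ≈ 102.77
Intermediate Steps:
I(d, o) = (-6 + o)/(-10 + d)
M(9, u(3))*(I(-22, T(-2, -4)) + 308) = ((-6 - 4)/(-10 - 22) + 308)/3 = (-10/(-32) + 308)/3 = (-1/32*(-10) + 308)/3 = (5/16 + 308)/3 = (⅓)*(4933/16) = 4933/48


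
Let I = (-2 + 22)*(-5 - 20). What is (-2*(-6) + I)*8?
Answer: -3904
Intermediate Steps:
I = -500 (I = 20*(-25) = -500)
(-2*(-6) + I)*8 = (-2*(-6) - 500)*8 = (12 - 500)*8 = -488*8 = -3904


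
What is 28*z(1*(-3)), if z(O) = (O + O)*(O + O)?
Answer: 1008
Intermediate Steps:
z(O) = 4*O**2 (z(O) = (2*O)*(2*O) = 4*O**2)
28*z(1*(-3)) = 28*(4*(1*(-3))**2) = 28*(4*(-3)**2) = 28*(4*9) = 28*36 = 1008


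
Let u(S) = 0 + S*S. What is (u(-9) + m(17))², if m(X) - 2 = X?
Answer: 10000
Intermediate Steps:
u(S) = S² (u(S) = 0 + S² = S²)
m(X) = 2 + X
(u(-9) + m(17))² = ((-9)² + (2 + 17))² = (81 + 19)² = 100² = 10000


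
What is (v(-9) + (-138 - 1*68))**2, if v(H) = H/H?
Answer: 42025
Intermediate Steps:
v(H) = 1
(v(-9) + (-138 - 1*68))**2 = (1 + (-138 - 1*68))**2 = (1 + (-138 - 68))**2 = (1 - 206)**2 = (-205)**2 = 42025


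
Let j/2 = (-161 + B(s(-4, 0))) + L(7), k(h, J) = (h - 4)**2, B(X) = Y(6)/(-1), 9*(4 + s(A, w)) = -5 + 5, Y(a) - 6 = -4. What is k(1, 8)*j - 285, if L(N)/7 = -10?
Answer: -4479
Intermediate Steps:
Y(a) = 2 (Y(a) = 6 - 4 = 2)
L(N) = -70 (L(N) = 7*(-10) = -70)
s(A, w) = -4 (s(A, w) = -4 + (-5 + 5)/9 = -4 + (1/9)*0 = -4 + 0 = -4)
B(X) = -2 (B(X) = 2/(-1) = 2*(-1) = -2)
k(h, J) = (-4 + h)**2
j = -466 (j = 2*((-161 - 2) - 70) = 2*(-163 - 70) = 2*(-233) = -466)
k(1, 8)*j - 285 = (-4 + 1)**2*(-466) - 285 = (-3)**2*(-466) - 285 = 9*(-466) - 285 = -4194 - 285 = -4479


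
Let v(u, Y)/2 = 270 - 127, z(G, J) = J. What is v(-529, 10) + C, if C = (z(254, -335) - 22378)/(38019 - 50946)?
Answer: 1239945/4309 ≈ 287.76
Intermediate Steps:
v(u, Y) = 286 (v(u, Y) = 2*(270 - 127) = 2*143 = 286)
C = 7571/4309 (C = (-335 - 22378)/(38019 - 50946) = -22713/(-12927) = -22713*(-1/12927) = 7571/4309 ≈ 1.7570)
v(-529, 10) + C = 286 + 7571/4309 = 1239945/4309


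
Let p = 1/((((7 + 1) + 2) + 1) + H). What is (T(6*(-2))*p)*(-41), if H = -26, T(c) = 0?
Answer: 0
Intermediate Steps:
p = -1/15 (p = 1/((((7 + 1) + 2) + 1) - 26) = 1/(((8 + 2) + 1) - 26) = 1/((10 + 1) - 26) = 1/(11 - 26) = 1/(-15) = -1/15 ≈ -0.066667)
(T(6*(-2))*p)*(-41) = (0*(-1/15))*(-41) = 0*(-41) = 0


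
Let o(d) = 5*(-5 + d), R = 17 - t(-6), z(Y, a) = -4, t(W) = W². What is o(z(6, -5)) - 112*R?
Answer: 2083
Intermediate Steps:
R = -19 (R = 17 - 1*(-6)² = 17 - 1*36 = 17 - 36 = -19)
o(d) = -25 + 5*d
o(z(6, -5)) - 112*R = (-25 + 5*(-4)) - 112*(-19) = (-25 - 20) + 2128 = -45 + 2128 = 2083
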